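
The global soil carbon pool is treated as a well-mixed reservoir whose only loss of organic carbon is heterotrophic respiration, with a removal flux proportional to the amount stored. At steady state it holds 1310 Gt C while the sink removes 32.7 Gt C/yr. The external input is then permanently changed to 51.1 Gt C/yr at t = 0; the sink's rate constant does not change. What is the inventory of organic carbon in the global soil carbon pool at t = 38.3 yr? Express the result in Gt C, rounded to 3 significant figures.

1760 Gt C

τ = M₀/F₀ = 1310/32.7 = 40.06 yr; rate constant k = 1/τ.
New steady state M_∞ = F₁/k = F₁·τ = 51.1 × 40.06 = 2047.1 Gt C.
M(t) = M_∞ + (M₀ − M_∞)·e^(−t/τ); t/τ = 38.3/40.06 = 0.9560, so e^(−t/τ) = 0.3844.
M(t) = 2047.1 − 737.1 × 0.3844 = 1763.8 Gt C.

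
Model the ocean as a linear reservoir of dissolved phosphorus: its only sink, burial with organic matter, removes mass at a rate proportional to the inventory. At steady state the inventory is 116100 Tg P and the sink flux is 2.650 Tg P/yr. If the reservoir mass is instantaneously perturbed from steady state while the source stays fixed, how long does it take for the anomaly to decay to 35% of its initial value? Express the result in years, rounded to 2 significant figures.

For a linear reservoir the anomaly decays as exp(−t/τ) with τ = M/F = 116100/2.650 = 43810 yr.
exp(−t/τ) = 0.35 ⇒ t = −τ ln(0.35) = 43810 × 1.050 = 45990 yr.

46000 yr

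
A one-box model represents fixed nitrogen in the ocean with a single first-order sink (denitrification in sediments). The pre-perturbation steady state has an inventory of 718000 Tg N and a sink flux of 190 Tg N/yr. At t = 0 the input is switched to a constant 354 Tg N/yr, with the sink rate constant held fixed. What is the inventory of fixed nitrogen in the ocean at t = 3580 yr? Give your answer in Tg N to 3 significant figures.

The sink rate constant is k = F₀/M₀ = 190/718000 = 0.0002646 yr⁻¹.
Solving dM/dt = F₁ − kM with M(0) = M₀ gives M(t) = F₁/k + (M₀ − F₁/k)·e^(−kt).
F₁/k = 354/0.0002646 = 1.3377×10^6 Tg N; kt = 0.0002646 × 3580 = 0.9474, e^(−kt) = 0.3878.
M(3580) = 1.3377×10^6 + (718000 − 1.3377×10^6) × 0.3878 = 1.3377×10^6 − 240300 = 1.0974×10^6 Tg N.

1.10×10^6 Tg N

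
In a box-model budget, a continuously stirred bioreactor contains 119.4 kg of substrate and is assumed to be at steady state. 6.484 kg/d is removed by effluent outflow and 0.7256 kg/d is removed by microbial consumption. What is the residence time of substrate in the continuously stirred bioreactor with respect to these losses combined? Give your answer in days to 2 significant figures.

Total removal = 6.484 + 0.7256 = 7.2096 kg/d.
τ = M / ΣF_out = 119.4 / 7.2096 = 16.56 d.

17 d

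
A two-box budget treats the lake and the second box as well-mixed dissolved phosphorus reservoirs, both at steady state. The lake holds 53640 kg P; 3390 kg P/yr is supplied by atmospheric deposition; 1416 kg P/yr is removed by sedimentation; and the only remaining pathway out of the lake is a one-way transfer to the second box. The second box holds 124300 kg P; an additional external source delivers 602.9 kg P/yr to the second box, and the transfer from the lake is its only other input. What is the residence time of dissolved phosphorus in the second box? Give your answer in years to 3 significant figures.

Balance the lake: ΣF_in = 3390.0 kg P/yr.
Transfer to the second box = ΣF_in − (1416) = 1974.0 kg P/yr.
Total input to the second box = 1974.0 + 602.9 = 2576.9 kg P/yr; at steady state this equals its total output.
τ = M / F = 124300 / 2576.9 = 48.24 yr.

48.2 yr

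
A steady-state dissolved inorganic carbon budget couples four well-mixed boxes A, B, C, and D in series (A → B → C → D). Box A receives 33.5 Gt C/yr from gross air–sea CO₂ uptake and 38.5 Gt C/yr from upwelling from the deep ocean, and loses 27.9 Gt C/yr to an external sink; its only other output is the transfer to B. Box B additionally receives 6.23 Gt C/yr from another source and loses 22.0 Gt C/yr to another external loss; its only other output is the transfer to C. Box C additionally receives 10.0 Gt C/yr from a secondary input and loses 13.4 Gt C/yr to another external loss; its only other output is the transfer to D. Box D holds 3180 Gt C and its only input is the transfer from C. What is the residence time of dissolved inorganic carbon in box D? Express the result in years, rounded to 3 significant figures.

128 yr

Box A: F(A→B) = (33.5 + 38.5) − 27.9 = 44.100 Gt C/yr.
Box B: F(B→C) = (44.100 + 6.23) − 22.0 = 28.330 Gt C/yr.
Box C: F(C→D) = (28.330 + 10.0) − 13.4 = 24.930 Gt C/yr.
Box D throughput = its input = 24.930 Gt C/yr; τ = 3180 / 24.930 = 127.6 yr.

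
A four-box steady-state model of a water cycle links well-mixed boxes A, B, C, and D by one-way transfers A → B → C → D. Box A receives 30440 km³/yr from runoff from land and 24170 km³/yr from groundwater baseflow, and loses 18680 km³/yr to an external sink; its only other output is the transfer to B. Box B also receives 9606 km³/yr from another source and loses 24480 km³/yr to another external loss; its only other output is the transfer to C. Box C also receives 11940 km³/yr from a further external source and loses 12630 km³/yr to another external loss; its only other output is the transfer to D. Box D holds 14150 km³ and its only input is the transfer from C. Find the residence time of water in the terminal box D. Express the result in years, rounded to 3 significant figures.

0.695 yr

Box A: F(A→B) = (30440 + 24170) − 18680 = 35930 km³/yr.
Box B: F(B→C) = (35930 + 9606) − 24480 = 21056 km³/yr.
Box C: F(C→D) = (21056 + 11940) − 12630 = 20366 km³/yr.
Box D throughput = its input = 20366 km³/yr; τ = 14150 / 20366 = 0.6948 yr.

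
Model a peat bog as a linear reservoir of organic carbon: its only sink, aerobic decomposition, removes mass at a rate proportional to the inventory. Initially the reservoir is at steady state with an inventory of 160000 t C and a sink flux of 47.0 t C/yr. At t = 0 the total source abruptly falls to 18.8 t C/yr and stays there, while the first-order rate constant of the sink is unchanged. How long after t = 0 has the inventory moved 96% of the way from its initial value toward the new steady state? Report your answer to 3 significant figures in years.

τ = M₀/F₀ = 160000/47.0 = 3404 yr.
The remaining gap fraction is e^(−t/τ); 96% covered ⇒ e^(−t/τ) = 0.0400.
t = −τ ln(0.0400) = 3404 × 3.219 = 10960 yr.

11000 yr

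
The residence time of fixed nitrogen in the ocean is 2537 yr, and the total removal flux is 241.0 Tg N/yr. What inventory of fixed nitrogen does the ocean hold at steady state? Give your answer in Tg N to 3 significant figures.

τ = M/F ⇒ M = τ × F = 2537 × 241.0 = 611400 Tg N.

611000 Tg N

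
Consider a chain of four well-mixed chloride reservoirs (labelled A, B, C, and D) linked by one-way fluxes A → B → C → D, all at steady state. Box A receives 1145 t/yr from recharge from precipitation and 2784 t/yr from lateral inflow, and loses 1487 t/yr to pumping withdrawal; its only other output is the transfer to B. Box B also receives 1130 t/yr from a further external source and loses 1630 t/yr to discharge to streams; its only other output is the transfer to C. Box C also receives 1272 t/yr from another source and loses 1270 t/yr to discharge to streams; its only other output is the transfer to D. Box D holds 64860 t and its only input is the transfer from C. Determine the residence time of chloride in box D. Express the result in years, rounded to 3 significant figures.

Box A: F(A→B) = (1145 + 2784) − 1487 = 2442.0 t/yr.
Box B: F(B→C) = (2442.0 + 1130) − 1630 = 1942.0 t/yr.
Box C: F(C→D) = (1942.0 + 1272) − 1270 = 1944.0 t/yr.
Box D throughput = its input = 1944.0 t/yr; τ = 64860 / 1944.0 = 33.36 yr.

33.4 yr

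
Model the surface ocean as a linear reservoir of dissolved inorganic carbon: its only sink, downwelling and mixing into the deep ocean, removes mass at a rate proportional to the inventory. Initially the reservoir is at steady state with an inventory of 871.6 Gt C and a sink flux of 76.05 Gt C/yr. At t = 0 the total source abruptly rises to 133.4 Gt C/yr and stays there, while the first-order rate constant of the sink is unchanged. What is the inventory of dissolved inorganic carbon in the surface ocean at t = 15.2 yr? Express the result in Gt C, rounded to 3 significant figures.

1350 Gt C

Residence time τ = M₀/F₀ = 11.46 yr. The eventual steady state is M_∞ = M₀·(F₁/F₀) = 871.6 × 133.4/76.05 = 1528.9 Gt C.
The anomaly ΔM(t) = M(t) − M_∞ decays as ΔM₀·e^(−t/τ) with ΔM₀ = 871.6 − 1528.9 = −657.3 Gt C.
At t = 15.2 yr, e^(−t/τ) = e^(−1.326) = 0.2655, so ΔM = −174.5 Gt C and M = 1528.9 − 174.5 = 1354.4 Gt C.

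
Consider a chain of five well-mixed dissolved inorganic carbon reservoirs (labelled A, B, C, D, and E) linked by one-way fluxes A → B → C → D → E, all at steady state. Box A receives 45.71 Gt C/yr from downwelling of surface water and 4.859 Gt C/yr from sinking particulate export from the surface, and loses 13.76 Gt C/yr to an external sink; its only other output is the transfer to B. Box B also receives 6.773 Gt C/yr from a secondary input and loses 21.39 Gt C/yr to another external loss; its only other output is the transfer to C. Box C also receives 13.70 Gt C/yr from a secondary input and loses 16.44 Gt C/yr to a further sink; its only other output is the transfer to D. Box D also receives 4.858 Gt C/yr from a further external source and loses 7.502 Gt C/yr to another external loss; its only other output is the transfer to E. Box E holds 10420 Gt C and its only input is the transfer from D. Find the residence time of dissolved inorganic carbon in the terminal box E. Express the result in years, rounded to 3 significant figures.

620 yr

Box A: F(A→B) = (45.71 + 4.859) − 13.76 = 36.809 Gt C/yr.
Box B: F(B→C) = (36.809 + 6.773) − 21.39 = 22.192 Gt C/yr.
Box C: F(C→D) = (22.192 + 13.70) − 16.44 = 19.452 Gt C/yr.
Box D: F(D→E) = (19.452 + 4.858) − 7.502 = 16.808 Gt C/yr.
Box E throughput = its input = 16.808 Gt C/yr; τ = 10420 / 16.808 = 619.9 yr.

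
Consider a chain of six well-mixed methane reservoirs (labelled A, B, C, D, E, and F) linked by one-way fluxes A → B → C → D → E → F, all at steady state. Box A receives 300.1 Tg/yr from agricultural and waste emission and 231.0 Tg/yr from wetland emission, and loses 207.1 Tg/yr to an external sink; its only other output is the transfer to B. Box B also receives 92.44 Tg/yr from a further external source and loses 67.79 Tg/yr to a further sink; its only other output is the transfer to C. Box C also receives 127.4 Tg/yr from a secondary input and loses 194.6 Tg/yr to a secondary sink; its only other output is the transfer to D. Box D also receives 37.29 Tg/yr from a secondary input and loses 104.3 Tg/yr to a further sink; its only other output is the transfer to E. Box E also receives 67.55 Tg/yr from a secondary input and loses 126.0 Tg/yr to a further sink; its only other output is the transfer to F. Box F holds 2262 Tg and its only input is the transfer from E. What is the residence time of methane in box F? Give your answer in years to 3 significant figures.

Box A: F(A→B) = (300.1 + 231.0) − 207.1 = 324.00 Tg/yr.
Box B: F(B→C) = (324.00 + 92.44) − 67.79 = 348.65 Tg/yr.
Box C: F(C→D) = (348.65 + 127.4) − 194.6 = 281.45 Tg/yr.
Box D: F(D→E) = (281.45 + 37.29) − 104.3 = 214.44 Tg/yr.
Box E: F(E→F) = (214.44 + 67.55) − 126.0 = 155.99 Tg/yr.
Box F throughput = its input = 155.99 Tg/yr; τ = 2262 / 155.99 = 14.50 yr.

14.5 yr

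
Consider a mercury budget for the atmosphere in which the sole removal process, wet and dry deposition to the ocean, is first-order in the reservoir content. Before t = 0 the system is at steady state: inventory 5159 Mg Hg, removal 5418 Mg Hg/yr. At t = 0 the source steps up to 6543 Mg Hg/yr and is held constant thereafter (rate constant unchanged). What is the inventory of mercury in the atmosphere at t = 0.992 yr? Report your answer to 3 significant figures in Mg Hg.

Residence time τ = M₀/F₀ = 0.9522 yr. The eventual steady state is M_∞ = M₀·(F₁/F₀) = 5159 × 6543/5418 = 6230.2 Mg Hg.
The anomaly ΔM(t) = M(t) − M_∞ decays as ΔM₀·e^(−t/τ) with ΔM₀ = 5159 − 6230.2 = −1071 Mg Hg.
At t = 0.992 yr, e^(−t/τ) = e^(−1.042) = 0.3528, so ΔM = −377.9 Mg Hg and M = 6230.2 − 377.9 = 5852.3 Mg Hg.

5850 Mg Hg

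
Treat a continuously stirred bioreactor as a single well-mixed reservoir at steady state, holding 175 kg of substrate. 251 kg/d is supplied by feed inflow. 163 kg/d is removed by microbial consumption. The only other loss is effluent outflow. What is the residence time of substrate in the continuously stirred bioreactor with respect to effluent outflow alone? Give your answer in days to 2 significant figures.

2.0 d

At steady state ΣF_in = ΣF_out.
ΣF_in = 251.00 kg/d.
Effluent outflow flux = ΣF_in − (163) = 251.00 − 163.0 = 88.00 kg/d.
τ = M / F = 175 / 88.00 = 1.989 d.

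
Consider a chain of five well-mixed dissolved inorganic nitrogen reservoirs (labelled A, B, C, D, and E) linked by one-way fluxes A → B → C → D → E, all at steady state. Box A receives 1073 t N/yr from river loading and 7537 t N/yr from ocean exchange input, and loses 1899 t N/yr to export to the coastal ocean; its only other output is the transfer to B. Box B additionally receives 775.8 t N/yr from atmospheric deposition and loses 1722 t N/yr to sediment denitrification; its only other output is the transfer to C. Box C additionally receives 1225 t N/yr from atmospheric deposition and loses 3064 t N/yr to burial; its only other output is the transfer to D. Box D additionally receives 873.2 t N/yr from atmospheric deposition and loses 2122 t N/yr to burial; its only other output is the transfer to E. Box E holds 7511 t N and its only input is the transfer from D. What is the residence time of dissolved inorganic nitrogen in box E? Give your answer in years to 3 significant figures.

2.81 yr

Box A: F(A→B) = (1073 + 7537) − 1899 = 6711.0 t N/yr.
Box B: F(B→C) = (6711.0 + 775.8) − 1722 = 5764.8 t N/yr.
Box C: F(C→D) = (5764.8 + 1225) − 3064 = 3925.8 t N/yr.
Box D: F(D→E) = (3925.8 + 873.2) − 2122 = 2677.0 t N/yr.
Box E throughput = its input = 2677.0 t N/yr; τ = 7511 / 2677.0 = 2.806 yr.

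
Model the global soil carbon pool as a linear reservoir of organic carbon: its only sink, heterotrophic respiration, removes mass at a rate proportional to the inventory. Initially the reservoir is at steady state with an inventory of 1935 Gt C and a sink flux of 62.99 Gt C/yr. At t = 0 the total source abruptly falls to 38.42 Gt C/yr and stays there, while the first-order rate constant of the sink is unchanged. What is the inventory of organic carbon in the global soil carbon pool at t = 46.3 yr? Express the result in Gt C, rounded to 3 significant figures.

1350 Gt C

Residence time τ = M₀/F₀ = 30.72 yr. The eventual steady state is M_∞ = M₀·(F₁/F₀) = 1935 × 38.42/62.99 = 1180.2 Gt C.
The anomaly ΔM(t) = M(t) − M_∞ decays as ΔM₀·e^(−t/τ) with ΔM₀ = 1935 − 1180.2 = 754.8 Gt C.
At t = 46.3 yr, e^(−t/τ) = e^(−1.507) = 0.2215, so ΔM = 167.2 Gt C and M = 1180.2 + 167.2 = 1347.4 Gt C.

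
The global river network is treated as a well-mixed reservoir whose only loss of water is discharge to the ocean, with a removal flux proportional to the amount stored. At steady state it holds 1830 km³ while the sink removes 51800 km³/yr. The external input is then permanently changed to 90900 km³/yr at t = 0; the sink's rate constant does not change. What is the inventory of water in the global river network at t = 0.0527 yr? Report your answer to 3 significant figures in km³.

Residence time τ = M₀/F₀ = 0.03533 yr. The eventual steady state is M_∞ = M₀·(F₁/F₀) = 1830 × 90900/51800 = 3211.3 km³.
The anomaly ΔM(t) = M(t) − M_∞ decays as ΔM₀·e^(−t/τ) with ΔM₀ = 1830 − 3211.3 = −1381 km³.
At t = 0.0527 yr, e^(−t/τ) = e^(−1.492) = 0.2250, so ΔM = −310.8 km³ and M = 3211.3 − 310.8 = 2900.6 km³.

2900 km³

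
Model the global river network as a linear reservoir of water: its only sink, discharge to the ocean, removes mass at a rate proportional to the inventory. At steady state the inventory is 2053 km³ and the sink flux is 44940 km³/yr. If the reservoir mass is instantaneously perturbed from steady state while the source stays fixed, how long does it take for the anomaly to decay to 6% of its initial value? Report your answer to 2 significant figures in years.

For a linear reservoir the anomaly decays as exp(−t/τ) with τ = M/F = 2053/44940 = 0.04568 yr.
exp(−t/τ) = 0.06 ⇒ t = −τ ln(0.06) = 0.04568 × 2.813 = 0.1285 yr.

0.13 yr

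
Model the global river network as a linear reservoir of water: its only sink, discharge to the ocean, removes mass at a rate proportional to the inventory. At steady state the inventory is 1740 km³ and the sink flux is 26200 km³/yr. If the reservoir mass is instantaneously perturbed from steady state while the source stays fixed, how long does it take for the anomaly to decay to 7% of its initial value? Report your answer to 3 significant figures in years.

0.177 yr

For a linear reservoir the anomaly decays as exp(−t/τ) with τ = M/F = 1740/26200 = 0.06641 yr.
exp(−t/τ) = 0.07 ⇒ t = −τ ln(0.07) = 0.06641 × 2.659 = 0.1766 yr.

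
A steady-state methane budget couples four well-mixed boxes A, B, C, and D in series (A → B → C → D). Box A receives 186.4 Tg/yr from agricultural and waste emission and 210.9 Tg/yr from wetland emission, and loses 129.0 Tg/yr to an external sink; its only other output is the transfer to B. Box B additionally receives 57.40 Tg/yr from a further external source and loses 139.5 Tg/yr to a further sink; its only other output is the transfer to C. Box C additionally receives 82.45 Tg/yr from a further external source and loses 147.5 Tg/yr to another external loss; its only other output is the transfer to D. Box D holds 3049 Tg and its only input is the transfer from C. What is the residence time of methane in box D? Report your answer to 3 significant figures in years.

Box A: F(A→B) = (186.4 + 210.9) − 129.0 = 268.30 Tg/yr.
Box B: F(B→C) = (268.30 + 57.40) − 139.5 = 186.20 Tg/yr.
Box C: F(C→D) = (186.20 + 82.45) − 147.5 = 121.15 Tg/yr.
Box D throughput = its input = 121.15 Tg/yr; τ = 3049 / 121.15 = 25.17 yr.

25.2 yr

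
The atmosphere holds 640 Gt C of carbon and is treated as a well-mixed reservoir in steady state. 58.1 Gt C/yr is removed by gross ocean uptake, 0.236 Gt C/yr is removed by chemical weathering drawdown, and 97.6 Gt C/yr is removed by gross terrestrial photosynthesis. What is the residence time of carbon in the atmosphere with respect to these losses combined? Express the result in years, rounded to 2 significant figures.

Total removal = 58.10 + 0.2360 + 97.60 = 155.94 Gt C/yr.
τ = M / ΣF_out = 640 / 155.94 = 4.104 yr.

4.1 yr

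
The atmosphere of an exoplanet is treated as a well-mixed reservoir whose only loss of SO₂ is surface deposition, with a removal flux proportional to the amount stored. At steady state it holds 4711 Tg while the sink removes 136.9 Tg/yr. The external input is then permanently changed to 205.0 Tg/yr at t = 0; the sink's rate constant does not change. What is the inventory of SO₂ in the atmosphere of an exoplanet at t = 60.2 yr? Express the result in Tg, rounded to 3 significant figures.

Residence time τ = M₀/F₀ = 34.41 yr. The eventual steady state is M_∞ = M₀·(F₁/F₀) = 4711 × 205.0/136.9 = 7054.5 Tg.
The anomaly ΔM(t) = M(t) − M_∞ decays as ΔM₀·e^(−t/τ) with ΔM₀ = 4711 − 7054.5 = −2343 Tg.
At t = 60.2 yr, e^(−t/τ) = e^(−1.749) = 0.1739, so ΔM = −407.5 Tg and M = 7054.5 − 407.5 = 6647.0 Tg.

6650 Tg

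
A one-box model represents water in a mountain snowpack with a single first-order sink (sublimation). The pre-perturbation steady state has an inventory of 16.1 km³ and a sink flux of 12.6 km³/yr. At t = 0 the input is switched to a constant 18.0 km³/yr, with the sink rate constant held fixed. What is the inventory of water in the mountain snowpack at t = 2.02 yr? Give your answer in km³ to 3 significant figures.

The sink rate constant is k = F₀/M₀ = 12.6/16.1 = 0.7826 yr⁻¹.
Solving dM/dt = F₁ − kM with M(0) = M₀ gives M(t) = F₁/k + (M₀ − F₁/k)·e^(−kt).
F₁/k = 18.0/0.7826 = 23.000 km³; kt = 0.7826 × 2.02 = 1.581, e^(−kt) = 0.2058.
M(2.02) = 23.000 + (16.1 − 23.000) × 0.2058 = 23.000 − 1.420 = 21.580 km³.

21.6 km³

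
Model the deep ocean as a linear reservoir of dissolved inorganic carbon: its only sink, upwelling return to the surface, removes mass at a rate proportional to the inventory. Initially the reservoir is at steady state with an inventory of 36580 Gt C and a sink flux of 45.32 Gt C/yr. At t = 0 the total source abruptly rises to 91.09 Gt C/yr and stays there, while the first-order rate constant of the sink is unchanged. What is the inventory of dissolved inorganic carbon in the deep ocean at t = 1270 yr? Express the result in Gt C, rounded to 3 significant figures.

The sink rate constant is k = F₀/M₀ = 45.32/36580 = 0.001239 yr⁻¹.
Solving dM/dt = F₁ − kM with M(0) = M₀ gives M(t) = F₁/k + (M₀ − F₁/k)·e^(−kt).
F₁/k = 91.09/0.001239 = 73523 Gt C; kt = 0.001239 × 1270 = 1.573, e^(−kt) = 0.2073.
M(1270) = 73523 + (36580 − 73523) × 0.2073 = 73523 − 7659 = 65864 Gt C.

65900 Gt C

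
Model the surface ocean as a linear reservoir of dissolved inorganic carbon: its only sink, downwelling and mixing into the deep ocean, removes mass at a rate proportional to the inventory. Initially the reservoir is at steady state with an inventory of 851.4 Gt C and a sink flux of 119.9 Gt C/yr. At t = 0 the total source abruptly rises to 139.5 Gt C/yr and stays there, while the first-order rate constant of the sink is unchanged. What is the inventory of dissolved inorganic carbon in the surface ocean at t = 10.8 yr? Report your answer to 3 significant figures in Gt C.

The sink rate constant is k = F₀/M₀ = 119.9/851.4 = 0.1408 yr⁻¹.
Solving dM/dt = F₁ − kM with M(0) = M₀ gives M(t) = F₁/k + (M₀ − F₁/k)·e^(−kt).
F₁/k = 139.5/0.1408 = 990.58 Gt C; kt = 0.1408 × 10.8 = 1.521, e^(−kt) = 0.2185.
M(10.8) = 990.58 + (851.4 − 990.58) × 0.2185 = 990.58 − 30.41 = 960.17 Gt C.

960 Gt C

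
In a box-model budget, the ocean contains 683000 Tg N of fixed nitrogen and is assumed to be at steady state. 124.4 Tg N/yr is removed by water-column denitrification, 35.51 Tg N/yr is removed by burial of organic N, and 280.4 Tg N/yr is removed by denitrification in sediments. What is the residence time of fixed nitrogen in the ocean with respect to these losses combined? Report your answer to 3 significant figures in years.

Total removal = 124.4 + 35.51 + 280.4 = 440.31 Tg N/yr.
τ = M / ΣF_out = 683000 / 440.31 = 1551 yr.

1550 yr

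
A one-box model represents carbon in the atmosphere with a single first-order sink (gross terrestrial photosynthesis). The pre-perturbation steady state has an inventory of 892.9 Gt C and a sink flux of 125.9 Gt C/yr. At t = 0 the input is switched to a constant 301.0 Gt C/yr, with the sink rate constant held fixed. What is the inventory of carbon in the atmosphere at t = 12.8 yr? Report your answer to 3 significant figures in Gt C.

1930 Gt C

The sink rate constant is k = F₀/M₀ = 125.9/892.9 = 0.1410 yr⁻¹.
Solving dM/dt = F₁ − kM with M(0) = M₀ gives M(t) = F₁/k + (M₀ − F₁/k)·e^(−kt).
F₁/k = 301.0/0.1410 = 2134.7 Gt C; kt = 0.1410 × 12.8 = 1.805, e^(−kt) = 0.1645.
M(12.8) = 2134.7 + (892.9 − 2134.7) × 0.1645 = 2134.7 − 204.3 = 1930.4 Gt C.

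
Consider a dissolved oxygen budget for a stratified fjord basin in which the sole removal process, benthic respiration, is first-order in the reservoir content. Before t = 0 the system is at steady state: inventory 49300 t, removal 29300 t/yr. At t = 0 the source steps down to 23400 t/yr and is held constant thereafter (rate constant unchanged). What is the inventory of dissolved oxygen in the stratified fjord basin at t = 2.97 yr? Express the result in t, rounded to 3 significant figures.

The sink rate constant is k = F₀/M₀ = 29300/49300 = 0.5943 yr⁻¹.
Solving dM/dt = F₁ − kM with M(0) = M₀ gives M(t) = F₁/k + (M₀ − F₁/k)·e^(−kt).
F₁/k = 23400/0.5943 = 39373 t; kt = 0.5943 × 2.97 = 1.765, e^(−kt) = 0.1712.
M(2.97) = 39373 + (49300 − 39373) × 0.1712 = 39373 + 1699 = 41072 t.

41100 t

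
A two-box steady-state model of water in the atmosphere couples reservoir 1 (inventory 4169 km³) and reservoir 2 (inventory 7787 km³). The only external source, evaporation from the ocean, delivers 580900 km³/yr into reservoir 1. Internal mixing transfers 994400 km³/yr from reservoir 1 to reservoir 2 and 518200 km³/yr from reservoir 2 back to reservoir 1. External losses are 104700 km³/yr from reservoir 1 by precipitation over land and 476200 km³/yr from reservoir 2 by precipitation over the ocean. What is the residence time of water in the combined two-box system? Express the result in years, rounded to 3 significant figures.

Residence time in the combined system uses the total inventory and the total *external* removal — internal exchanges between the two boxes cancel.
M_total = 4169 + 7787 = 11956 km³.
ΣF_external_out = 104700 + 476200 = 580900 km³/yr.
τ = M_total / ΣF_ext = 11956 / 580900 = 0.02058 yr.

0.0206 yr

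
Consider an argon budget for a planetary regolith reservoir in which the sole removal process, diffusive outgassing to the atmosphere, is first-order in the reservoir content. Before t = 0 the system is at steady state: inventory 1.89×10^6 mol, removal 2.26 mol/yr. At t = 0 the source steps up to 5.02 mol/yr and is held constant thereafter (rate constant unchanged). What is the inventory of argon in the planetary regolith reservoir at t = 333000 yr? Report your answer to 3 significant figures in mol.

The sink rate constant is k = F₀/M₀ = 2.26/1.89×10^6 = 1.196×10^-6 yr⁻¹.
Solving dM/dt = F₁ − kM with M(0) = M₀ gives M(t) = F₁/k + (M₀ − F₁/k)·e^(−kt).
F₁/k = 5.02/1.196×10^-6 = 4.1981×10^6 mol; kt = 1.196×10^-6 × 333000 = 0.3982, e^(−kt) = 0.6715.
M(333000) = 4.1981×10^6 + (1.89×10^6 − 4.1981×10^6) × 0.6715 = 4.1981×10^6 − 1.550×10^6 = 2.6481×10^6 mol.

2.65×10^6 mol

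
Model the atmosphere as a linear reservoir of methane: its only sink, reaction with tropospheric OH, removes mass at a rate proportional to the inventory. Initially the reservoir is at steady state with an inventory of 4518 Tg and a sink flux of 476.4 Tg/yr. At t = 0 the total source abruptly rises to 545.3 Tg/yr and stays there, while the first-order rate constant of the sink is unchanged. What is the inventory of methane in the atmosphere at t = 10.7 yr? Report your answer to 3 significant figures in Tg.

Residence time τ = M₀/F₀ = 9.484 yr. The eventual steady state is M_∞ = M₀·(F₁/F₀) = 4518 × 545.3/476.4 = 5171.4 Tg.
The anomaly ΔM(t) = M(t) − M_∞ decays as ΔM₀·e^(−t/τ) with ΔM₀ = 4518 − 5171.4 = −653.4 Tg.
At t = 10.7 yr, e^(−t/τ) = e^(−1.128) = 0.3236, so ΔM = −211.4 Tg and M = 5171.4 − 211.4 = 4960.0 Tg.

4960 Tg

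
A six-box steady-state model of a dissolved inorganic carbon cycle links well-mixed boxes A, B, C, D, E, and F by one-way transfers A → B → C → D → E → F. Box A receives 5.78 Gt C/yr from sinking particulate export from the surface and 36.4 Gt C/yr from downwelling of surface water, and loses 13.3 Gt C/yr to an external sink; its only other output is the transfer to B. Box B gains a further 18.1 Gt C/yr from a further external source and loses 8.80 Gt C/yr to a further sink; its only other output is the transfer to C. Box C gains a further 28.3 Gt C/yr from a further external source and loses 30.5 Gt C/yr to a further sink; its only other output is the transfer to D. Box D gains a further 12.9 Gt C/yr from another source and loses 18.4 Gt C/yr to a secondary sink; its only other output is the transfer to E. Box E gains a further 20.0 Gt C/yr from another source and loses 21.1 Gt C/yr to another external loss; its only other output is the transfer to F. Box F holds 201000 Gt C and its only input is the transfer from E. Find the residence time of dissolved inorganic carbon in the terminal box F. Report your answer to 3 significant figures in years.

Box A: F(A→B) = (5.78 + 36.4) − 13.3 = 28.880 Gt C/yr.
Box B: F(B→C) = (28.880 + 18.1) − 8.80 = 38.180 Gt C/yr.
Box C: F(C→D) = (38.180 + 28.3) − 30.5 = 35.980 Gt C/yr.
Box D: F(D→E) = (35.980 + 12.9) − 18.4 = 30.480 Gt C/yr.
Box E: F(E→F) = (30.480 + 20.0) − 21.1 = 29.380 Gt C/yr.
Box F throughput = its input = 29.380 Gt C/yr; τ = 201000 / 29.380 = 6841 yr.

6840 yr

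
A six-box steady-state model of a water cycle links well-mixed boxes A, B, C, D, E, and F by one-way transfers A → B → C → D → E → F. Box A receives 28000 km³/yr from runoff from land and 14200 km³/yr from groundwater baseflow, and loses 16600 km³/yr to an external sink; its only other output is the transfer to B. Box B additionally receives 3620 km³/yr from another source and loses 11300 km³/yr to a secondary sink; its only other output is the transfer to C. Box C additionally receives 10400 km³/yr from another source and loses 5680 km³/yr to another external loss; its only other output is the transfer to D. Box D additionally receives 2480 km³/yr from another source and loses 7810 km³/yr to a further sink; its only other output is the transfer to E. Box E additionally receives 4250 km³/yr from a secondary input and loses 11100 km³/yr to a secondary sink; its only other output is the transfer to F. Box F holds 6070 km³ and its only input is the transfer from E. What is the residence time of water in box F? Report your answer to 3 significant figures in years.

Box A: F(A→B) = (28000 + 14200) − 16600 = 25600 km³/yr.
Box B: F(B→C) = (25600 + 3620) − 11300 = 17920 km³/yr.
Box C: F(C→D) = (17920 + 10400) − 5680 = 22640 km³/yr.
Box D: F(D→E) = (22640 + 2480) − 7810 = 17310 km³/yr.
Box E: F(E→F) = (17310 + 4250) − 11100 = 10460 km³/yr.
Box F throughput = its input = 10460 km³/yr; τ = 6070 / 10460 = 0.5803 yr.

0.580 yr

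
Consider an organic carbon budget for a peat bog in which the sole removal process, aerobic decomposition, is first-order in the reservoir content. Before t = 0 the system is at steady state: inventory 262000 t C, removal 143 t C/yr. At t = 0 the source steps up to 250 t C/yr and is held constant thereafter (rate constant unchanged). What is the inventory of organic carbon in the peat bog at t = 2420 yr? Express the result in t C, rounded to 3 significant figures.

The sink rate constant is k = F₀/M₀ = 143/262000 = 0.0005458 yr⁻¹.
Solving dM/dt = F₁ − kM with M(0) = M₀ gives M(t) = F₁/k + (M₀ − F₁/k)·e^(−kt).
F₁/k = 250/0.0005458 = 458040 t C; kt = 0.0005458 × 2420 = 1.321, e^(−kt) = 0.2669.
M(2420) = 458040 + (262000 − 458040) × 0.2669 = 458040 − 52330 = 405720 t C.

406000 t C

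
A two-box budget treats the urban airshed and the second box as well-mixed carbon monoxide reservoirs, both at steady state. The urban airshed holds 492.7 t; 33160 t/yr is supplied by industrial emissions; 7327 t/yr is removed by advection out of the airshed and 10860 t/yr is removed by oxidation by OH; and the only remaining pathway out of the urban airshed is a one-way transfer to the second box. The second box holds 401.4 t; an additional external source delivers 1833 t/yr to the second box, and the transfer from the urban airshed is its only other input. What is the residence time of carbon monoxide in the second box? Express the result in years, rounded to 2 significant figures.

0.024 yr

Balance the urban airshed: ΣF_in = 33160 t/yr.
Transfer to the second box = ΣF_in − (7327 + 10860) = 14973 t/yr.
Total input to the second box = 14973 + 1833 = 16806 t/yr; at steady state this equals its total output.
τ = M / F = 401.4 / 16806 = 0.02388 yr.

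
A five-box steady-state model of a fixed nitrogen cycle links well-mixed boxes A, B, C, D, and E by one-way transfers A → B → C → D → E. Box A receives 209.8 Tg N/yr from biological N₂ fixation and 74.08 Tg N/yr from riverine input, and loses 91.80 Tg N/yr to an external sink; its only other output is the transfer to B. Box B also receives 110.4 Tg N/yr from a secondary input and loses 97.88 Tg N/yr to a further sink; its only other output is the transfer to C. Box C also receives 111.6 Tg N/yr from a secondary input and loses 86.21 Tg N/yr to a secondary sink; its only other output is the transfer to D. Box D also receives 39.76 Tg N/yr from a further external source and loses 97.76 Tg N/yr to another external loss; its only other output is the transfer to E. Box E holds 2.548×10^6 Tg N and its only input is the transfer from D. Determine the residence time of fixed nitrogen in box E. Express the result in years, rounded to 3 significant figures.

Box A: F(A→B) = (209.8 + 74.08) − 91.80 = 192.08 Tg N/yr.
Box B: F(B→C) = (192.08 + 110.4) − 97.88 = 204.60 Tg N/yr.
Box C: F(C→D) = (204.60 + 111.6) − 86.21 = 229.99 Tg N/yr.
Box D: F(D→E) = (229.99 + 39.76) − 97.76 = 171.99 Tg N/yr.
Box E throughput = its input = 171.99 Tg N/yr; τ = 2.548×10^6 / 171.99 = 14810 yr.

14800 yr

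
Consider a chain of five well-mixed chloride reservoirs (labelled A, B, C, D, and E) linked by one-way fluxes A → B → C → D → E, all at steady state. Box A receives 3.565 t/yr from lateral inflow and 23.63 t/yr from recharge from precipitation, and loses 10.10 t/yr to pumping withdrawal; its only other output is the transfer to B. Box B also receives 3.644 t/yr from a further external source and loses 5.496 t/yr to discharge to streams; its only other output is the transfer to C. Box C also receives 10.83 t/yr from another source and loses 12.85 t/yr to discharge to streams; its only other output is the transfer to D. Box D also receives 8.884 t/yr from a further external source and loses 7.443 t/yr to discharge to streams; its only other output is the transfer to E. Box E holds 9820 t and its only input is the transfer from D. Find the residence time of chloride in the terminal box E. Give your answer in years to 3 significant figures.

Box A: F(A→B) = (3.565 + 23.63) − 10.10 = 17.095 t/yr.
Box B: F(B→C) = (17.095 + 3.644) − 5.496 = 15.243 t/yr.
Box C: F(C→D) = (15.243 + 10.83) − 12.85 = 13.223 t/yr.
Box D: F(D→E) = (13.223 + 8.884) − 7.443 = 14.664 t/yr.
Box E throughput = its input = 14.664 t/yr; τ = 9820 / 14.664 = 669.7 yr.

670 yr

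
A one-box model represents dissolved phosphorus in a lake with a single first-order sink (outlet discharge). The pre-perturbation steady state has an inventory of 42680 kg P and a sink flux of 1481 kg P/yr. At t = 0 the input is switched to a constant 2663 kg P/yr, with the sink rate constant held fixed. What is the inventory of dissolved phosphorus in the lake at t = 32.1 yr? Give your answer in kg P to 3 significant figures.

Residence time τ = M₀/F₀ = 28.82 yr. The eventual steady state is M_∞ = M₀·(F₁/F₀) = 42680 × 2663/1481 = 76743 kg P.
The anomaly ΔM(t) = M(t) − M_∞ decays as ΔM₀·e^(−t/τ) with ΔM₀ = 42680 − 76743 = −34060 kg P.
At t = 32.1 yr, e^(−t/τ) = e^(−1.114) = 0.3283, so ΔM = −11180 kg P and M = 76743 − 11180 = 65561 kg P.

65600 kg P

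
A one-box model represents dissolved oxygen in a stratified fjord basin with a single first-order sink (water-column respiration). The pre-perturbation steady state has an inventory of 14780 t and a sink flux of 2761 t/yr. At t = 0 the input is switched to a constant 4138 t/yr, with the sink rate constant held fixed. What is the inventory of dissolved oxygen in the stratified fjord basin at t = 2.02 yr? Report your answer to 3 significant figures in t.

17100 t

The sink rate constant is k = F₀/M₀ = 2761/14780 = 0.1868 yr⁻¹.
Solving dM/dt = F₁ − kM with M(0) = M₀ gives M(t) = F₁/k + (M₀ − F₁/k)·e^(−kt).
F₁/k = 4138/0.1868 = 22151 t; kt = 0.1868 × 2.02 = 0.3773, e^(−kt) = 0.6857.
M(2.02) = 22151 + (14780 − 22151) × 0.6857 = 22151 − 5054 = 17097 t.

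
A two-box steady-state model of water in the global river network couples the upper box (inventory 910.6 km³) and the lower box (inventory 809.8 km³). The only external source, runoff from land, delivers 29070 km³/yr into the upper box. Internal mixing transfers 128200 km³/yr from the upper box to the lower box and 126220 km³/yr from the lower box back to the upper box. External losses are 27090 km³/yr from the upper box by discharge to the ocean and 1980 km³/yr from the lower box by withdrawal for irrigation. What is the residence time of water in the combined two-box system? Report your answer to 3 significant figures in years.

Treat the two boxes together as one reservoir: the mixing fluxes between them are internal recycling, so τ = ΣM / Σ(external losses).
M_total = 910.6 + 809.8 = 1720.4 km³.
ΣF_external_out = 27090 + 1980 = 29070 km³/yr.
τ = M_total / ΣF_ext = 1720.4 / 29070 = 0.05918 yr.

0.0592 yr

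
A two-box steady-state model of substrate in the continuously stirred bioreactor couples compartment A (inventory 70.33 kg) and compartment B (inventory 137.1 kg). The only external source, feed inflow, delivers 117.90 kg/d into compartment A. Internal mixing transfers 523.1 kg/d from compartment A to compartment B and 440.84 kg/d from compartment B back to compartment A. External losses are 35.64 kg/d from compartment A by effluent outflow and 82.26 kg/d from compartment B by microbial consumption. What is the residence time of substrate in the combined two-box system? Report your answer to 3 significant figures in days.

For the system as a whole, the A↔B exchange is internal and contributes nothing to the throughput; only the external sinks remove mass.
M_total = 70.33 + 137.1 = 207.43 kg.
ΣF_external_out = 35.64 + 82.26 = 117.90 kg/d.
τ = M_total / ΣF_ext = 207.43 / 117.90 = 1.759 d.

1.76 d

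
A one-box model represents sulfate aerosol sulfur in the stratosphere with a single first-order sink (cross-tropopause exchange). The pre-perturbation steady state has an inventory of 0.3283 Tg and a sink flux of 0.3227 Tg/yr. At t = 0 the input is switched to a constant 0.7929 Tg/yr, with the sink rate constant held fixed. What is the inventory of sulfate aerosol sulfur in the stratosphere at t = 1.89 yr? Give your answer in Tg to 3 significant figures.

The sink rate constant is k = F₀/M₀ = 0.3227/0.3283 = 0.9829 yr⁻¹.
Solving dM/dt = F₁ − kM with M(0) = M₀ gives M(t) = F₁/k + (M₀ − F₁/k)·e^(−kt).
F₁/k = 0.7929/0.9829 = 0.80666 Tg; kt = 0.9829 × 1.89 = 1.858, e^(−kt) = 0.1560.
M(1.89) = 0.80666 + (0.3283 − 0.80666) × 0.1560 = 0.80666 − 0.07463 = 0.73203 Tg.

0.732 Tg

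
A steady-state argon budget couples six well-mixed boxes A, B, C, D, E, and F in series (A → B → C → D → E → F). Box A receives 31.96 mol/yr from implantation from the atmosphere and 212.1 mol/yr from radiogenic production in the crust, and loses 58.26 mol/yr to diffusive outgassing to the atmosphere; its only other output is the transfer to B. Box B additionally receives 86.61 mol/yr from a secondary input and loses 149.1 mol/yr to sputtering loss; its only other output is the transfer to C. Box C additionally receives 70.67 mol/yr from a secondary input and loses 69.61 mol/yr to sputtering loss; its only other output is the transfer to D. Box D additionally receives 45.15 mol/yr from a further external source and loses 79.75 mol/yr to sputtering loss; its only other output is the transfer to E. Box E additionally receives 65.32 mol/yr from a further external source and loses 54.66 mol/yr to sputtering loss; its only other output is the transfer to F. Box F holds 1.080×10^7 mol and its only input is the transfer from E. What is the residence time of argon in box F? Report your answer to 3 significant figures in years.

Box A: F(A→B) = (31.96 + 212.1) − 58.26 = 185.80 mol/yr.
Box B: F(B→C) = (185.80 + 86.61) − 149.1 = 123.31 mol/yr.
Box C: F(C→D) = (123.31 + 70.67) − 69.61 = 124.37 mol/yr.
Box D: F(D→E) = (124.37 + 45.15) − 79.75 = 89.770 mol/yr.
Box E: F(E→F) = (89.770 + 65.32) − 54.66 = 100.43 mol/yr.
Box F throughput = its input = 100.43 mol/yr; τ = 1.080×10^7 / 100.43 = 107500 yr.

108000 yr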